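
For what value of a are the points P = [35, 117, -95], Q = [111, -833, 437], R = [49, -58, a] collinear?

Collinearity requires PQ × PR = 0; each component is linear in a.
The x-component gives (-950)a + (2850) = 0, so a = 3.
The remaining components then also vanish.

3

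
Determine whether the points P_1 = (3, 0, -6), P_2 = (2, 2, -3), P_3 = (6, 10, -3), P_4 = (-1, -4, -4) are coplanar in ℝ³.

No

The four points are coplanar iff the 3×3 determinant with rows P_1P_2, P_1P_3, P_1P_4 is zero.
Rows: (-1, 2, 3), (3, 10, 3), (-4, -4, 2).
Expanding along the first row: (-1)(32) − (2)(18) + (3)(28) = 16.
Nonzero ⇒ not coplanar.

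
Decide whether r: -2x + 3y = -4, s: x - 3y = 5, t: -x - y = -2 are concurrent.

No

The three lines meet at one point iff the augmented coefficient matrix [aᵢ bᵢ cᵢ] has rank < 3, i.e. its determinant vanishes.
Here the determinant is -15.
Nonzero, so no common point exists.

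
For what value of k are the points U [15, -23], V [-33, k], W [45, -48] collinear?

Collinearity: (V − U) must be parallel to (W − U) = (30, -25).
Cross-multiplying the components: (k − (-23))·(30) = (-48)·(-25).
Solving gives k = 17.

17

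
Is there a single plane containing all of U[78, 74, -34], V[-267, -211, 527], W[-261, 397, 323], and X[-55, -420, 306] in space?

With U as base: UV = (-345, -285, 561), UW = (-339, 323, 357), UX = (-133, -494, 340).
UW × UX = (286178, 67779, 210425).
UV · (UW × UX) = 0.
The scalar triple product vanishes, so the four points are coplanar.

Yes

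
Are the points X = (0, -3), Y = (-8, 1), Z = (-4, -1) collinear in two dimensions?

XY = (-8, 4), XZ = (-4, 2).
Twice the signed area of △XYZ is (-8)(2) − (4)(-4) = 0.
The triangle is degenerate (zero area), so the points are collinear.

Yes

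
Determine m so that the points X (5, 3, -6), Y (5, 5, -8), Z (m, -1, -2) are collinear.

Collinearity requires XY × XZ = 0; each component is linear in m.
The y-component gives (-2)m + (10) = 0, so m = 5.
The remaining components then also vanish.

5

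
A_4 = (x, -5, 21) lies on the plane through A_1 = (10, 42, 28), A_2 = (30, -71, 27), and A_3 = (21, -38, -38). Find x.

18

Coplanarity requires A_1A_2 · (A_1A_3 × A_1A_4) = 0.
A_1A_2 = (20, -113, -1), A_1A_3 = (11, -80, -66); the triple product is linear in x with coefficient 7378 and constant term -132804.
Setting it to zero: x = 18.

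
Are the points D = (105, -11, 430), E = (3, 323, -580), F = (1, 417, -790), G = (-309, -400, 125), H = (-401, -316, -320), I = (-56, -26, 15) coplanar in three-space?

No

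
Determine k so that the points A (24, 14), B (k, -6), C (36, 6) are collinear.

The three points are collinear iff det[AB; AC] = 0.
This determinant is linear in k: (-8)k + (432) = 0, so k = 54.

54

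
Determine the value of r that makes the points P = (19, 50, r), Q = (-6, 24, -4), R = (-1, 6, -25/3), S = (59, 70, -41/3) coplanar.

-19/3

Coplanarity ⇔ det[PQ; PR; PS] = 0.
Expanding, this is linear in r: (-1400)r + (-26600/3) = 0.
So r = -19/3.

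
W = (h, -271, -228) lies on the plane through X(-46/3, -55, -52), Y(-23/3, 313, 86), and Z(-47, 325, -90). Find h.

-122/3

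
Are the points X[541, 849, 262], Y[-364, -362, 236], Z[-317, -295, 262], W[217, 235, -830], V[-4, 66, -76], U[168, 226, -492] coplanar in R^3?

The plane through X, Y, Z has normal n = XY × XZ = (-29744, 22308, -3718) and equation n·P = 1873872.
Checking the remaining points: n·W = 1873872, n·V = 1873872, n·U = 1873872.
All equal 1873872, so all 6 points lie in one plane.

Yes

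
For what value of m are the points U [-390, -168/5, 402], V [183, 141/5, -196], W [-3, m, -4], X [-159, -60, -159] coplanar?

Coplanarity ⇔ det[UV; UW; UX] = 0.
Expanding, this is linear in m: (-183315)m + (1429857) = 0.
So m = 39/5.

39/5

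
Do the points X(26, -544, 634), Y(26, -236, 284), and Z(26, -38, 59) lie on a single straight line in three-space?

Yes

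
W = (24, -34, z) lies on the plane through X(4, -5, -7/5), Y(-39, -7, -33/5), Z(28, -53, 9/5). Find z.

6/5

Coplanarity requires XY · (XZ × XW) = 0.
XY = (-43, -2, -26/5), XZ = (24, -48, 16/5); the triple product is linear in z with coefficient 2112 and constant term -12672/5.
Setting it to zero: z = 6/5.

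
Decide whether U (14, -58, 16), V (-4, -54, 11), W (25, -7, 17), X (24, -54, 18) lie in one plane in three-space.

No

With U as base: UV = (-18, 4, -5), UW = (11, 51, 1), UX = (10, 4, 2).
UW × UX = (98, -12, -466).
UV · (UW × UX) = 518.
Since 518 ≠ 0, the four points are not coplanar.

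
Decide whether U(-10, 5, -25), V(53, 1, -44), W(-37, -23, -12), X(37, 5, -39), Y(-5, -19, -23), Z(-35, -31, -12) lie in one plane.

No

The plane through U, V, W has normal n = UV × UW = (-584, -306, -1872) and equation n·P = 51110.
Checking the remaining points: n·X = 49870, n·Y = 51790, n·Z = 52390.
Since n·X = 49870 ≠ 51110, X is off the plane and the points are not all coplanar.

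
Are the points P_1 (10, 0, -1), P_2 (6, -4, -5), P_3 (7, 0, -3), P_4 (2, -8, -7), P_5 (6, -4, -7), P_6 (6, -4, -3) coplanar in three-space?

No

The plane through P_1, P_2, P_3 has normal n = P_1P_2 × P_1P_3 = (8, 4, -12) and equation n·P = 92.
Checking the remaining points: n·P_4 = 68, n·P_5 = 116, n·P_6 = 68.
Since n·P_4 = 68 ≠ 92, P_4 is off the plane and the points are not all coplanar.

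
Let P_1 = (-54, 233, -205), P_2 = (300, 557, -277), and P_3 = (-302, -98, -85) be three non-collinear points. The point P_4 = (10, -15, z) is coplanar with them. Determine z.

A normal to the plane is n = P_1P_2 × P_1P_3 = (15048, -24624, -36822).
P_4 lies in the plane iff n · P_1P_4 = 0.
This gives (-36822)z + (-478686) = 0, so z = -13.

-13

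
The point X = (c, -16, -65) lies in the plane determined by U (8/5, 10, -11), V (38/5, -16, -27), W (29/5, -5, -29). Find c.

54/5

A normal to the plane is n = UV × UW = (228, 204/5, 96/5).
X lies in the plane iff n · UX = 0.
This gives (228)c + (-12312/5) = 0, so c = 54/5.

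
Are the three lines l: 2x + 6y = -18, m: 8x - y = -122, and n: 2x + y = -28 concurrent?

Intersecting l and m: solving the 2×2 system gives (x, y) = (-15, 2).
Substitute into n: (2)(-15) + (1)(2) = -28.
This equals -28, so (-15, 2) lies on all three lines and they are concurrent.

Yes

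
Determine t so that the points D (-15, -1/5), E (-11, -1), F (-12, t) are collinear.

-4/5

The three points are collinear iff det[DE; DF] = 0.
This determinant is linear in t: (4)t + (16/5) = 0, so t = -4/5.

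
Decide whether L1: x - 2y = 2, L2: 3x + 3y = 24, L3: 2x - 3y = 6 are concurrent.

Intersecting L1 and L2: solving the 2×2 system gives (x, y) = (6, 2).
Substitute into L3: (2)(6) + (-3)(2) = 6.
This equals 6, so (6, 2) lies on all three lines and they are concurrent.

Yes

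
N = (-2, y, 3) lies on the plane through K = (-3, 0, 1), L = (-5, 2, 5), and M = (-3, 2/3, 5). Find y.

-1/3

Coplanarity requires KL · (KM × KN) = 0.
KL = (-2, 2, 4), KM = (0, 2/3, 4); the triple product is linear in y with coefficient 8 and constant term 8/3.
Setting it to zero: y = -1/3.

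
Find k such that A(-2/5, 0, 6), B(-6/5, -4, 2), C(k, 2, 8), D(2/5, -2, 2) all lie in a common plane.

0

Normal to plane ABD: n = (8, -32/5, 24/5); plane equation n·P = 128/5.
Requiring n·C = 128/5: (8)k + (128/5) = 128/5.
So k = 0.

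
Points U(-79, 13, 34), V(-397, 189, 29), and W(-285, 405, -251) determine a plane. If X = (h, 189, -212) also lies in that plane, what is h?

45

Coplanarity requires UV · (UW × UX) = 0.
UV = (-318, 176, -5), UW = (-206, 392, -285); the triple product is linear in h with coefficient -48200 and constant term 2169000.
Setting it to zero: h = 45.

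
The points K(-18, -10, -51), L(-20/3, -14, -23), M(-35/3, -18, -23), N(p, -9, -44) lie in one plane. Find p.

Normal to plane KLM: n = (112, -140, -196/3); plane equation n·P = 2716.
Requiring n·N = 2716: (112)p + (12404/3) = 2716.
So p = -38/3.

-38/3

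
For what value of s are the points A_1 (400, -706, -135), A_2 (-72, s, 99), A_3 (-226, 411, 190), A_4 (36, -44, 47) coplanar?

156

Normal to plane A_1A_3A_4: n = (-11856, -4368, -7824); plane equation n·P = -602352.
Requiring n·A_2 = -602352: (-4368)s + (79056) = -602352.
So s = 156.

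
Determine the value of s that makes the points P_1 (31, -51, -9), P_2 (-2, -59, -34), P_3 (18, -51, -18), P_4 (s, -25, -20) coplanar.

5

Coplanarity ⇔ det[P_1P_2; P_1P_3; P_1P_4] = 0.
Expanding, this is linear in s: (72)s + (-360) = 0.
So s = 5.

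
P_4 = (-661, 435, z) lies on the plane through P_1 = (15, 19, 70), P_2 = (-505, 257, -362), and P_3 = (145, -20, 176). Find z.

-502

Coplanarity requires P_1P_2 · (P_1P_3 × P_1P_4) = 0.
P_1P_2 = (-520, 238, -432), P_1P_3 = (130, -39, 106); the triple product is linear in z with coefficient -10660 and constant term -5351320.
Setting it to zero: z = -502.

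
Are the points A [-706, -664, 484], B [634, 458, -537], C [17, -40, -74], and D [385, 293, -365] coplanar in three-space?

With A as base: AB = (1340, 1122, -1021), AC = (723, 624, -558), AD = (1091, 957, -849).
AC × AD = (4230, 5049, 11127).
AB · (AC × AD) = -27489.
Since -27489 ≠ 0, the four points are not coplanar.

No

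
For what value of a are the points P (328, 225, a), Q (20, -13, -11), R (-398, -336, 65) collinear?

Direction QR = (-418, -323, 76). From the x-coordinate of P, the parameter along the line is τ = (328 − 20)/(-418) = -14/19.
Then a = (-11) + (-14/19)·(76) = -67.

-67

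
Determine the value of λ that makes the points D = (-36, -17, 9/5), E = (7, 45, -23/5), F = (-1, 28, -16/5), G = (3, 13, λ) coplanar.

-3

The points are coplanar iff DE · (DF × DG) = 0.
Expanding, this is linear in λ: (-235)λ + (-705) = 0.
So λ = -3.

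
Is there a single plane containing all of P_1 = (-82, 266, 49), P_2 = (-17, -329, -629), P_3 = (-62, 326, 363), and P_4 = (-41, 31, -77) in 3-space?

Yes

The four points are coplanar iff the 3×3 determinant with rows P_1P_2, P_1P_3, P_1P_4 is zero.
Rows: (65, -595, -678), (20, 60, 314), (41, -235, -126).
Expanding along the first row: (65)(66230) − (-595)(-15394) + (-678)(-7160) = 0.
Zero determinant ⇒ coplanar.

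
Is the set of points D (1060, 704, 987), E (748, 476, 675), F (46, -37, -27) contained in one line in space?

Yes

DE = (-312, -228, -312), DF = (-1014, -741, -1014).
DE × DF = (0, 0, 0).
The cross product vanishes, so the three points are collinear.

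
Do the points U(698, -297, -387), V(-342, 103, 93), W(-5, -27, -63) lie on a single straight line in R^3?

UV = (-1040, 400, 480), UW = (-703, 270, 324).
UV × UW = (0, -480, 400).
The cross product is nonzero, so the points do not lie on one line.

No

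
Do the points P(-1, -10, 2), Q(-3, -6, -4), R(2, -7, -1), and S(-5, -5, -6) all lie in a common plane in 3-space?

Yes

A normal to the plane through P, Q, R is n = PQ × PR = (6, -24, -18).
The plane has equation n·X = 198. For S: n·S = 198.
Equal, so S lies in the plane and all four are coplanar.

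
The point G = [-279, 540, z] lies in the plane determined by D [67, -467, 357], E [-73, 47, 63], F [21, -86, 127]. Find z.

-204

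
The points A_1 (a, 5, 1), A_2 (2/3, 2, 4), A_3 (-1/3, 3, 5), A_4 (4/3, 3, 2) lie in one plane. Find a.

The points are coplanar iff A_1A_2 · (A_1A_3 × A_1A_4) = 0.
Expanding, this is linear in a: (3)a + (-3) = 0.
So a = 1.

1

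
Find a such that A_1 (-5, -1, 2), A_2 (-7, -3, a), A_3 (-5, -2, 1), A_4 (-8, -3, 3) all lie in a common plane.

The points are coplanar iff A_1A_2 · (A_1A_3 × A_1A_4) = 0.
Expanding, this is linear in a: (-3)a + (6) = 0.
So a = 2.

2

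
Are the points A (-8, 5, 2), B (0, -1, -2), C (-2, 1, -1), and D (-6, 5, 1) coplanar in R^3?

With A as base: AB = (8, -6, -4), AC = (6, -4, -3), AD = (2, 0, -1).
AC × AD = (4, 0, 8).
AB · (AC × AD) = 0.
The scalar triple product vanishes, so the four points are coplanar.

Yes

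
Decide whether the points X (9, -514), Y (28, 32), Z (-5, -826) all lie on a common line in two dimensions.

No

XY = (19, 546), XZ = (-14, -312).
det[XY; XZ] = (19)(-312) − (546)(-14) = 1716.
The determinant is nonzero, so they are not collinear.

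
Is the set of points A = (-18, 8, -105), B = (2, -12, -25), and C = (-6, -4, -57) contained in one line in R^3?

AB = (20, -20, 80), AC = (12, -12, 48).
AB × AC = (0, 0, 0).
The cross product vanishes, so the three points are collinear.

Yes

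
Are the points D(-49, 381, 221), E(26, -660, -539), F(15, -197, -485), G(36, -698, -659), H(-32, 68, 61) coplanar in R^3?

The plane through D, E, F has normal n = DE × DF = (295666, 4310, 23274) and equation n·P = -7701970.
Checking the remaining points: n·G = -7701970, n·H = -7748518.
Since n·H = -7748518 ≠ -7701970, H is off the plane and the points are not all coplanar.

No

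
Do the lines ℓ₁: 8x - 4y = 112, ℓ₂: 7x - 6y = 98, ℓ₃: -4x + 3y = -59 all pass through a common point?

No

Intersecting ℓ₁ and ℓ₂: solving the 2×2 system gives (x, y) = (14, 0).
Substitute into ℓ₃: (-4)(14) + (3)(0) = -56.
But ℓ₃ requires -59 ≠ -56, so the three lines have no common point.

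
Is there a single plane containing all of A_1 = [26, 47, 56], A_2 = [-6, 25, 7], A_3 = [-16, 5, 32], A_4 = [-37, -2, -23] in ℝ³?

A normal to the plane through A_1, A_2, A_3 is n = A_1A_2 × A_1A_3 = (-1530, 1290, 420).
The plane has equation n·P = 44370. For A_4: n·A_4 = 44370.
Equal, so A_4 lies in the plane and all four are coplanar.

Yes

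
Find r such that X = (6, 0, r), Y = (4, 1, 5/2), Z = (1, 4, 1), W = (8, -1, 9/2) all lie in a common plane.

7/2

The points are coplanar iff XY · (XZ × XW) = 0.
Expanding, this is linear in r: (6)r + (-21) = 0.
So r = 7/2.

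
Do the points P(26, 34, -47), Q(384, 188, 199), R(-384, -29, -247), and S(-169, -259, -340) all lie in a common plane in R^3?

No

A normal to the plane through P, Q, R is n = PQ × PR = (-15302, -29260, 40586).
The plane has equation n·X = -3300234. For S: n·S = -3634862.
-3634862 ≠ -3300234, so S is off the plane.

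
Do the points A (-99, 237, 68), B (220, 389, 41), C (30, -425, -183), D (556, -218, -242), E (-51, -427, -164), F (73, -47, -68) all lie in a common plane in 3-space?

The plane through A, B, C has normal n = AB × AC = (-56026, 76586, -230786) and equation n·P = 8004008.
Checking the remaining points: n·D = 8004008, n·E = 8004008, n·F = 8004008.
All equal 8004008, so all 6 points lie in one plane.

Yes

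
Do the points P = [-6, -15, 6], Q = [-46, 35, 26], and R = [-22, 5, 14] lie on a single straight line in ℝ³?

Yes

PQ = (-40, 50, 20), PR = (-16, 20, 8).
PQ × PR = (0, 0, 0).
The cross product vanishes, so the three points are collinear.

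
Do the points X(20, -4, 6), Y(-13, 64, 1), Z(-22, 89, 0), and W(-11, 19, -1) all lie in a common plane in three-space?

Yes

With X as base: XY = (-33, 68, -5), XZ = (-42, 93, -6), XW = (-31, 23, -7).
XZ × XW = (-513, -108, 1917).
XY · (XZ × XW) = 0.
The scalar triple product vanishes, so the four points are coplanar.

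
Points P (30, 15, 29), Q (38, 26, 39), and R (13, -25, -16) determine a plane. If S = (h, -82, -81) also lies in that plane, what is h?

-10

Coplanarity requires PQ · (PR × PS) = 0.
PQ = (8, 11, 10), PR = (-17, -40, -45); the triple product is linear in h with coefficient -95 and constant term -950.
Setting it to zero: h = -10.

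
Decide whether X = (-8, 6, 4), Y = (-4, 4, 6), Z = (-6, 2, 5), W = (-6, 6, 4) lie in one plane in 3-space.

No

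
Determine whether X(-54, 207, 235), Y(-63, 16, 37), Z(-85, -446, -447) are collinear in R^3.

XY = (-9, -191, -198), XZ = (-31, -653, -682).
Comparing components 2 and 3: (-191)(-682) − (-198)(-653) = 968 ≠ 0, so XY and XZ are not parallel and the points are not collinear.

No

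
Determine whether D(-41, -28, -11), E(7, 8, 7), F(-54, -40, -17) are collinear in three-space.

DE = (48, 36, 18), DF = (-13, -12, -6).
DE × DF = (0, 54, -108).
The cross product is nonzero, so the points do not lie on one line.

No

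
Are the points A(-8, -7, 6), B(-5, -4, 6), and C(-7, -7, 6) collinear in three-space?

AB = (3, 3, 0), AC = (1, 0, 0).
Comparing components 1 and 2: (3)(0) − (3)(1) = -3 ≠ 0, so AB and AC are not parallel and the points are not collinear.

No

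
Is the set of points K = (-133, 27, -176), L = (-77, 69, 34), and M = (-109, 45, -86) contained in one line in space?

KL = (56, 42, 210), KM = (24, 18, 90).
Each component of KM is 3/7 times the corresponding component of KL, so KM = 3/7·KL and the points are collinear.

Yes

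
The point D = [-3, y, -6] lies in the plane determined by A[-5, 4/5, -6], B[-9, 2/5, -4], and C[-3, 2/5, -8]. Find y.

8/5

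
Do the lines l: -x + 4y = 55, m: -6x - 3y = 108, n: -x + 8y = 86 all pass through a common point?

No

Intersecting l and m: solving the 2×2 system gives (x, y) = (-199/9, 74/9).
Substitute into n: (-1)(-199/9) + (8)(74/9) = 791/9.
But n requires 86 ≠ 791/9, so the three lines have no common point.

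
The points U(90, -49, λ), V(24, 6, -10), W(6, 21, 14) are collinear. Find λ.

-98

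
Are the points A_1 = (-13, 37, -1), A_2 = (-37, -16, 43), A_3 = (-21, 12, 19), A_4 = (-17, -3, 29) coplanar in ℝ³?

Yes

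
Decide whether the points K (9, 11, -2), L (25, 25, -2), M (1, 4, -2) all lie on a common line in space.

KL = (16, 14, 0), KM = (-8, -7, 0).
KL × KM = (0, 0, 0).
The cross product vanishes, so the three points are collinear.

Yes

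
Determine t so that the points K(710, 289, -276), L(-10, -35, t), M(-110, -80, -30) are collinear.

Direction KM = (-820, -369, 246). From the x-coordinate of L, the parameter along the line is τ = (-10 − 710)/(-820) = 36/41.
Then t = (-276) + 36/41·(246) = -60.

-60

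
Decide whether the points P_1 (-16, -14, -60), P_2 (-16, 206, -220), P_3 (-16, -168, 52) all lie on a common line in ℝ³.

P_1P_2 = (0, 220, -160), P_1P_3 = (0, -154, 112).
P_1P_2 × P_1P_3 = (0, 0, 0).
The cross product vanishes, so the three points are collinear.

Yes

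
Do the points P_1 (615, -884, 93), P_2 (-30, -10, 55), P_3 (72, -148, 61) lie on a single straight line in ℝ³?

P_1P_2 = (-645, 874, -38), P_1P_3 = (-543, 736, -32).
P_1P_2 × P_1P_3 = (0, -6, -138).
The cross product is nonzero, so the points do not lie on one line.

No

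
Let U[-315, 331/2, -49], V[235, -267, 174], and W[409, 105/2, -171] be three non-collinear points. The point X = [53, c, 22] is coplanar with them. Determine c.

-38

The plane through U, V, W has equation 77964x + 228552y + 250980z = 968676.
Substituting X: (228552)c + (9653652) = 968676, so c = -38.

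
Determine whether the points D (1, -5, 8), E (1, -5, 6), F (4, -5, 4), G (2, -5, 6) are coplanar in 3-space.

Yes

With D as base: DE = (0, 0, -2), DF = (3, 0, -4), DG = (1, 0, -2).
DF × DG = (0, 2, 0).
DE · (DF × DG) = 0.
The scalar triple product vanishes, so the four points are coplanar.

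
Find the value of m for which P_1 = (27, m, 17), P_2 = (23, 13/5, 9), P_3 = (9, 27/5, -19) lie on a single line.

9/5

Direction P_2P_3 = (-14, 14/5, -28). From the x-coordinate of P_1, the parameter along the line is τ = (27 − 23)/(-14) = -2/7.
Then m = 13/5 + (-2/7)·(14/5) = 9/5.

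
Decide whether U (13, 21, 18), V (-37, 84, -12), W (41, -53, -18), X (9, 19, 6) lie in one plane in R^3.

Yes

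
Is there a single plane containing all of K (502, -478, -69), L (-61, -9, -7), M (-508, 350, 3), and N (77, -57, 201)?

No

A normal to the plane through K, L, M is n = KL × KM = (-17568, -22084, 7526).
The plane has equation n·P = 1217722. For N: n·N = 1418778.
1418778 ≠ 1217722, so N is off the plane.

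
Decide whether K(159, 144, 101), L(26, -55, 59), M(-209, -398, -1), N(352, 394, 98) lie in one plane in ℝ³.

Yes

With K as base: KL = (-133, -199, -42), KM = (-368, -542, -102), KN = (193, 250, -3).
KM × KN = (27126, -20790, 12606).
KL · (KM × KN) = 0.
The scalar triple product vanishes, so the four points are coplanar.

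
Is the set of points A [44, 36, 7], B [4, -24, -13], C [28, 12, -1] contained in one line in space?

AB = (-40, -60, -20), AC = (-16, -24, -8).
AB × AC = (0, 0, 0).
The cross product vanishes, so the three points are collinear.

Yes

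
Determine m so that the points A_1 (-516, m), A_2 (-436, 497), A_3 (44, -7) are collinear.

The three points are collinear iff det[A_1A_2; A_1A_3] = 0.
This determinant is linear in m: (480)m + (-278880) = 0, so m = 581.

581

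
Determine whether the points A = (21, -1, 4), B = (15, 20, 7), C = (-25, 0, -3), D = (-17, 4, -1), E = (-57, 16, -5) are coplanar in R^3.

The plane through A, B, C has normal n = AB × AC = (-150, -180, 960) and equation n·P = 870.
Checking the remaining points: n·D = 870, n·E = 870.
All equal 870, so all 5 points lie in one plane.

Yes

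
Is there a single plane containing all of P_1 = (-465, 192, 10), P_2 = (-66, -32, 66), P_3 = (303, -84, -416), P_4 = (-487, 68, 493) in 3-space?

The four points are coplanar iff the 3×3 determinant with rows P_1P_2, P_1P_3, P_1P_4 is zero.
Rows: (399, -224, 56), (768, -276, -426), (-22, -124, 483).
Expanding along the first row: (399)(-186132) − (-224)(361572) + (56)(-101304) = 1052436.
Nonzero ⇒ not coplanar.

No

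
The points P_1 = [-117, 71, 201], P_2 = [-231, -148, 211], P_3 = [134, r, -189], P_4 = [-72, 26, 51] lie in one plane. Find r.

222

Coplanarity ⇔ det[P_1P_2; P_1P_3; P_1P_4] = 0.
Expanding, this is linear in r: (16650)r + (-3696300) = 0.
So r = 222.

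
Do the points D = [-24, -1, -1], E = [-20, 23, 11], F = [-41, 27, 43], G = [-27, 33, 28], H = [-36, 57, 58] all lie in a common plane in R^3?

Yes

The plane through D, E, F has normal n = DE × DF = (720, -380, 520) and equation n·P = -17420.
Checking the remaining points: n·G = -17420, n·H = -17420.
All equal -17420, so all 5 points lie in one plane.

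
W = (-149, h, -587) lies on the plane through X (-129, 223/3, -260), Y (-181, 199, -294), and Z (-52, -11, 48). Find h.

A normal to the plane is n = XY × XZ = (35496, 13398, -5162).
W lies in the plane iff n · XW = 0.
This gives (13398)h + (-17864) = 0, so h = 4/3.

4/3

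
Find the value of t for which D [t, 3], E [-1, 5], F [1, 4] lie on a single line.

Collinearity: (D − E) must be parallel to (F − E) = (2, -1).
Cross-multiplying the components: (t − (-1))·(-1) = (-2)·(2).
Solving gives t = 3.

3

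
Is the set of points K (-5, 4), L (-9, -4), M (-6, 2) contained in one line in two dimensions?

KL = (-4, -8), KM = (-1, -2).
Checking proportionality: KM = 1/4·KL, so the vectors are parallel and the points are collinear.

Yes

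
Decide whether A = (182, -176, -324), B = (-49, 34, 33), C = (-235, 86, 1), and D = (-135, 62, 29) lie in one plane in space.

Yes

A normal to the plane through A, B, C is n = AB × AC = (-25284, -73794, 27048).
The plane has equation n·P = -377496. For D: n·D = -377496.
Equal, so D lies in the plane and all four are coplanar.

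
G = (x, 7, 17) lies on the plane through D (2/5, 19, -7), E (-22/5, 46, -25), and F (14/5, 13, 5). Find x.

Coplanarity requires DE · (DF × DG) = 0.
DE = (-24/5, 27, -18), DF = (12/5, -6, 12); the triple product is linear in x with coefficient 216 and constant term -5616/5.
Setting it to zero: x = 26/5.

26/5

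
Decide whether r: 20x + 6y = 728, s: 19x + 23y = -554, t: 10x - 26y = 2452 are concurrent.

Yes

Lines aᵢx + bᵢy = cᵢ with pairwise distinct directions are concurrent exactly when det[aᵢ bᵢ cᵢ] = 0.
Here the determinant is 0.
It vanishes, so the lines are concurrent at (58, -72).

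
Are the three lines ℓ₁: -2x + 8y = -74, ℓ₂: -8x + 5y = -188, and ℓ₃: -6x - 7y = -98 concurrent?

Yes

Intersecting ℓ₁ and ℓ₂: solving the 2×2 system gives (x, y) = (21, -4).
Substitute into ℓ₃: (-6)(21) + (-7)(-4) = -98.
This equals -98, so (21, -4) lies on all three lines and they are concurrent.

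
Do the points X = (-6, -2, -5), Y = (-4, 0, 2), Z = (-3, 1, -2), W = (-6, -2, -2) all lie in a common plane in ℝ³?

The four points are coplanar iff the 3×3 determinant with rows XY, XZ, XW is zero.
Rows: (2, 2, 7), (3, 3, 3), (0, 0, 3).
Expanding along the first row: (2)(9) − (2)(9) + (7)(0) = 0.
Zero determinant ⇒ coplanar.

Yes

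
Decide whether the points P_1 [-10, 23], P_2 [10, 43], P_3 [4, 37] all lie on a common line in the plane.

P_1P_2 = (20, 20), P_1P_3 = (14, 14).
Twice the signed area of △P_1P_2P_3 is (20)(14) − (20)(14) = 0.
The triangle is degenerate (zero area), so the points are collinear.

Yes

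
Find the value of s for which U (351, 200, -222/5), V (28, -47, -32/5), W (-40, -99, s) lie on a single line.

Direction UV = (-323, -247, 38). From the x-coordinate of W, the parameter along the line is τ = (-40 − 351)/(-323) = 23/19.
Then s = (-222/5) + 23/19·(38) = 8/5.

8/5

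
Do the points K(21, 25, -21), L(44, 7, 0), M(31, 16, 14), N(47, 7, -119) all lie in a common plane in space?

No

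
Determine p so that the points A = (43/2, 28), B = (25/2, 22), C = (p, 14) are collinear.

Collinearity: (C − A) must be parallel to (B − A) = (-9, -6).
Cross-multiplying the components: (p − 43/2)·(-6) = (-14)·(-9).
Solving gives p = 1/2.

1/2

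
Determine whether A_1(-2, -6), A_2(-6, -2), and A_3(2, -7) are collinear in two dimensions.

No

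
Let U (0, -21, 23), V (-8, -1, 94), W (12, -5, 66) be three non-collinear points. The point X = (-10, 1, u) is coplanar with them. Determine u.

The plane through U, V, W has equation −276x + 1196y − 368z = -33580.
Substituting X: (-368)u + (3956) = -33580, so u = 102.

102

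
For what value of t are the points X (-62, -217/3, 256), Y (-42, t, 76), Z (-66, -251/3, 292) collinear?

-47/3

Direction XZ = (-4, -34/3, 36). From the x-coordinate of Y, the parameter along the line is τ = (-42 − (-62))/(-4) = -5.
Then t = (-217/3) + (-5)·(-34/3) = -47/3.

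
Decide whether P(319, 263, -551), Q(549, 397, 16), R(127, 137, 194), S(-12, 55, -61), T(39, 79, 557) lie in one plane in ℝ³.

Yes

The plane through P, Q, R has normal n = PQ × PR = (171272, -280214, -3252) and equation n·X = -17268662.
Checking the remaining points: n·S = -17268662, n·T = -17268662.
All equal -17268662, so all 5 points lie in one plane.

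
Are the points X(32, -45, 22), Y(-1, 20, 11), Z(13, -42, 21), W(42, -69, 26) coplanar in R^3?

Yes

A normal to the plane through X, Y, Z is n = XY × XZ = (-32, 176, 1136).
The plane has equation n·P = 16048. For W: n·W = 16048.
Equal, so W lies in the plane and all four are coplanar.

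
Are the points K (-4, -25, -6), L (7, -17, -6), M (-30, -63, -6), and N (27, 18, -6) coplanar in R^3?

Yes

The four points are coplanar iff the 3×3 determinant with rows KL, KM, KN is zero.
Rows: (11, 8, 0), (-26, -38, 0), (31, 43, 0).
Expanding along the first row: (11)(0) − (8)(0) + (0)(60) = 0.
Zero determinant ⇒ coplanar.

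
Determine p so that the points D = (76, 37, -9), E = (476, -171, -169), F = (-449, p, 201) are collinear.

Direction DE = (400, -208, -160). From the x-coordinate of F, the parameter along the line is τ = (-449 − 76)/400 = -21/16.
Then p = 37 + (-21/16)·(-208) = 310.

310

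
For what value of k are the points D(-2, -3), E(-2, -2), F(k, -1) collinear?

-2

Collinearity: (F − D) must be parallel to (E − D) = (0, 1).
Cross-multiplying the components: (k − (-2))·(1) = (2)·(0).
Solving gives k = -2.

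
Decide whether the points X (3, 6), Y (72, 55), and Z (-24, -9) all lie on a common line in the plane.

No

XY = (69, 49), XZ = (-27, -15).
det[XY; XZ] = (69)(-15) − (49)(-27) = 288.
The determinant is nonzero, so they are not collinear.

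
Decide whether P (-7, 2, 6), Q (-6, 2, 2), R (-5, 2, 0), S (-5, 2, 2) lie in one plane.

Yes

The four points are coplanar iff the 3×3 determinant with rows PQ, PR, PS is zero.
Rows: (1, 0, -4), (2, 0, -6), (2, 0, -4).
Expanding along the first row: (1)(0) − (0)(4) + (-4)(0) = 0.
Zero determinant ⇒ coplanar.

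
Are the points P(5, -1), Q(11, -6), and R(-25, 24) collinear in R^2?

PQ = (6, -5), PR = (-30, 25).
Twice the signed area of △PQR is (6)(25) − (-5)(-30) = 0.
The triangle is degenerate (zero area), so the points are collinear.

Yes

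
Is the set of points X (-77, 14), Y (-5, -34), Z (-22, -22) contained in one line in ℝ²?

XY = (72, -48), XZ = (55, -36).
Twice the signed area of △XYZ is (72)(-36) − (-48)(55) = 48.
The area is nonzero, so the three points are not collinear.

No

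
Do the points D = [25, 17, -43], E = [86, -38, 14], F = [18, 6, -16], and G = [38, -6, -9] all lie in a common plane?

Yes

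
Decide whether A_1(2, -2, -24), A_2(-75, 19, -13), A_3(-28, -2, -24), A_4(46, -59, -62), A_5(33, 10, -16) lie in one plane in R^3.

The plane through A_1, A_2, A_3 has normal n = A_1A_2 × A_1A_3 = (0, -330, 630) and equation n·P = -14460.
Checking the remaining points: n·A_4 = -19590, n·A_5 = -13380.
Since n·A_4 = -19590 ≠ -14460, A_4 is off the plane and the points are not all coplanar.

No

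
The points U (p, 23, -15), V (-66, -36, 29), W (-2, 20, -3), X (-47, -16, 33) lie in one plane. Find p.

Coplanarity ⇔ det[UV; UW; UX] = 0.
Expanding, this is linear in p: (-864)p + (3456) = 0.
So p = 4.

4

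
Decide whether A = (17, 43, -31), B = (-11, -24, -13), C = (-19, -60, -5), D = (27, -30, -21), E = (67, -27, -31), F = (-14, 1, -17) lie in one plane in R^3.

The plane through A, B, C has normal n = AB × AC = (112, 80, 472) and equation n·P = -9288.
Checking the remaining points: n·D = -9288, n·E = -9288, n·F = -9512.
Since n·F = -9512 ≠ -9288, F is off the plane and the points are not all coplanar.

No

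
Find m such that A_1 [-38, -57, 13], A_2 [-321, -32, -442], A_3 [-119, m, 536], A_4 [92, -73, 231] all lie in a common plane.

Normal to plane A_1A_2A_4: n = (-1830, 2544, 1278); plane equation n·P = -58854.
Requiring n·A_3 = -58854: (2544)m + (902778) = -58854.
So m = -378.

-378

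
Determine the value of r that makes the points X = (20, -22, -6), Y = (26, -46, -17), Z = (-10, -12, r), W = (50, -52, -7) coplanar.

Normal to plane XYW: n = (-306, -324, 540); plane equation n·P = -2232.
Requiring n·Z = -2232: (540)r + (6948) = -2232.
So r = -17.

-17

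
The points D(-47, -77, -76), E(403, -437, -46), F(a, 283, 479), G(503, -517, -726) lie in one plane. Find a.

-497

Normal to plane DEG: n = (247200, 309000, 0); plane equation n·P = -35411400.
Requiring n·F = -35411400: (247200)a + (87447000) = -35411400.
So a = -497.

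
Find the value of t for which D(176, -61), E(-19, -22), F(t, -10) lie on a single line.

-79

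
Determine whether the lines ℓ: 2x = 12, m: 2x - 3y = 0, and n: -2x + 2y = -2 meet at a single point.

No

Intersecting ℓ and m: solving the 2×2 system gives (x, y) = (6, 4).
Substitute into n: (-2)(6) + (2)(4) = -4.
But n requires -2 ≠ -4, so the three lines have no common point.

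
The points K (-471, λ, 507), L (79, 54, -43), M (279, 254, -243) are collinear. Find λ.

-496

Collinearity requires KL × KM = 0; each component is linear in λ.
The x-component gives (200)λ + (99200) = 0, so λ = -496.
The remaining components then also vanish.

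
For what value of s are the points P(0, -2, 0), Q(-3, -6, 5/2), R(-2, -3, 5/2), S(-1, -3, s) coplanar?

1

Coplanarity ⇔ det[PQ; PR; PS] = 0.
Expanding, this is linear in s: (-5)s + (5) = 0.
So s = 1.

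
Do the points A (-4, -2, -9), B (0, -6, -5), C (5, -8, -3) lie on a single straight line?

No

AB = (4, -4, 4), AC = (9, -6, 6).
Comparing components 3 and 1: (4)(9) − (4)(6) = 12 ≠ 0, so AB and AC are not parallel and the points are not collinear.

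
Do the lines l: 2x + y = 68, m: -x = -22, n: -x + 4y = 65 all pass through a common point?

No

Intersecting l and m: solving the 2×2 system gives (x, y) = (22, 24).
Substitute into n: (-1)(22) + (4)(24) = 74.
But n requires 65 ≠ 74, so the three lines have no common point.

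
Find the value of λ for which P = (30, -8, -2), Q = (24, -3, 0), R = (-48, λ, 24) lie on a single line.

Collinearity requires PQ × PR = 0; each component is linear in λ.
The x-component gives (-2)λ + (114) = 0, so λ = 57.
The remaining components then also vanish.

57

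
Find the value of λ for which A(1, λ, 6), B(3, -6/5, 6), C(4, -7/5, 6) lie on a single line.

-4/5

Collinearity requires AB × AC = 0; each component is linear in λ.
The z-component gives (1)λ + (4/5) = 0, so λ = -4/5.
The remaining components then also vanish.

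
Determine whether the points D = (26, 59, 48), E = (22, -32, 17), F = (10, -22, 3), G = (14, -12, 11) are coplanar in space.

No

A normal to the plane through D, E, F is n = DE × DF = (1584, 316, -1132).
The plane has equation n·P = 5492. For G: n·G = 5932.
5932 ≠ 5492, so G is off the plane.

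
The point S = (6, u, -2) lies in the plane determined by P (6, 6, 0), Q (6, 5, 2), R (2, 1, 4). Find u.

The plane through P, Q, R has equation 6x − 8y − 4z = -12.
Substituting S: (-8)u + (44) = -12, so u = 7.

7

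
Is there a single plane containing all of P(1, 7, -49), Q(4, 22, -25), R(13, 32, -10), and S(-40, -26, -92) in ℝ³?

No

A normal to the plane through P, Q, R is n = PQ × PR = (-15, 171, -105).
The plane has equation n·X = 6327. For S: n·S = 5814.
5814 ≠ 6327, so S is off the plane.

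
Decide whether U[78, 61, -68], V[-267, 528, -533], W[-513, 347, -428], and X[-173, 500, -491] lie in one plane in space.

No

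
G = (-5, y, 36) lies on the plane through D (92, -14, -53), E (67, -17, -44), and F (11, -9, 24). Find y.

Coplanarity requires DE · (DF × DG) = 0.
DE = (-25, -3, 9), DF = (-81, 5, 77); the triple product is linear in y with coefficient 1196 and constant term 10764.
Setting it to zero: y = -9.

-9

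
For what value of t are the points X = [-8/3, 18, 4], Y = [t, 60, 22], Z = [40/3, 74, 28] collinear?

28/3

Collinearity requires XY × XZ = 0; each component is linear in t.
The y-component gives (-24)t + (224) = 0, so t = 28/3.
The remaining components then also vanish.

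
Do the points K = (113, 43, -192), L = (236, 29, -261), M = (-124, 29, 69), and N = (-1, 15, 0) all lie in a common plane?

A normal to the plane through K, L, M is n = KL × KM = (-4620, -15750, -5040).
The plane has equation n·P = -231630. For N: n·N = -231630.
Equal, so N lies in the plane and all four are coplanar.

Yes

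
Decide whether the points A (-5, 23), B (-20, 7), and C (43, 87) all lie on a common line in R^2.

AB = (-15, -16), AC = (48, 64).
det[AB; AC] = (-15)(64) − (-16)(48) = -192.
The determinant is nonzero, so they are not collinear.

No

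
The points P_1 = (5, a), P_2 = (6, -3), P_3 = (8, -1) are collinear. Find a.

-4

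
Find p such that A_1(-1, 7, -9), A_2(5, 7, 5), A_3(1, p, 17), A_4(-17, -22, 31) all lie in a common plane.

-1

Normal to plane A_1A_2A_4: n = (406, -464, -174); plane equation n·P = -2088.
Requiring n·A_3 = -2088: (-464)p + (-2552) = -2088.
So p = -1.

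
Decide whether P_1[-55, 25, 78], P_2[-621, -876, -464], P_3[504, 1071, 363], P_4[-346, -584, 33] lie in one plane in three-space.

Yes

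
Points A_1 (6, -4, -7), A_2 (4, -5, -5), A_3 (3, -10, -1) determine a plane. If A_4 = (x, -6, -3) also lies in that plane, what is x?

2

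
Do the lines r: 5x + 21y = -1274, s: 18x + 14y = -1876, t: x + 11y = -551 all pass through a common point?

No

Lines aᵢx + bᵢy = cᵢ with pairwise distinct directions are concurrent exactly when det[aᵢ bᵢ cᵢ] = 0.
Here the determinant is -924.
Nonzero, so no common point exists.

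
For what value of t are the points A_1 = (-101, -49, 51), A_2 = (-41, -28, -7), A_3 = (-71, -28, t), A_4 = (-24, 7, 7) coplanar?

33

Normal to plane A_1A_2A_4: n = (2324, -1826, 1743); plane equation n·P = -56357.
Requiring n·A_3 = -56357: (1743)t + (-113876) = -56357.
So t = 33.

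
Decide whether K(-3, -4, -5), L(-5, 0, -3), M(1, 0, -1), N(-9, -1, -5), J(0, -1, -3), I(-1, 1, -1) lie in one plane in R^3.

The plane through K, L, M has normal n = KL × KM = (8, 16, -24) and equation n·P = 32.
Checking the remaining points: n·N = 32, n·J = 56, n·I = 32.
Since n·J = 56 ≠ 32, J is off the plane and the points are not all coplanar.

No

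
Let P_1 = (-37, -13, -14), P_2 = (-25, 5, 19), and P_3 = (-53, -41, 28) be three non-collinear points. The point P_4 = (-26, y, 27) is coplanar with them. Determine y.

Coplanarity requires P_1P_2 · (P_1P_3 × P_1P_4) = 0.
P_1P_2 = (12, 18, 33), P_1P_3 = (-16, -28, 42); the triple product is linear in y with coefficient -1032 and constant term 3096.
Setting it to zero: y = 3.

3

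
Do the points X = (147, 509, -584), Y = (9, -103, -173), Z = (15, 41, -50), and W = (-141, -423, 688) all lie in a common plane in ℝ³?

The four points are coplanar iff the 3×3 determinant with rows XY, XZ, XW is zero.
Rows: (-138, -612, 411), (-132, -468, 534), (-288, -932, 1272).
Expanding along the first row: (-138)(-97608) − (-612)(-14112) + (411)(-11760) = 0.
Zero determinant ⇒ coplanar.

Yes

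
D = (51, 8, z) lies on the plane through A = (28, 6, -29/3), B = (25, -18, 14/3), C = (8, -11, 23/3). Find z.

Coplanarity requires AB · (AC × AD) = 0.
AB = (-3, -24, 43/3), AC = (-20, -17, 52/3); the triple product is linear in z with coefficient -429 and constant term -8580.
Setting it to zero: z = -20.

-20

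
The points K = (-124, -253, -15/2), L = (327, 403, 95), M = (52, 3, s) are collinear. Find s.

Collinearity requires KL × KM = 0; each component is linear in s.
The x-component gives (656)s + (-21320) = 0, so s = 65/2.
The remaining components then also vanish.

65/2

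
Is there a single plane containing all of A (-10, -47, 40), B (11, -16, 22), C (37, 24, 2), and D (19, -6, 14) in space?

No

With A as base: AB = (21, 31, -18), AC = (47, 71, -38), AD = (29, 41, -26).
AC × AD = (-288, 120, -132).
AB · (AC × AD) = 48.
Since 48 ≠ 0, the four points are not coplanar.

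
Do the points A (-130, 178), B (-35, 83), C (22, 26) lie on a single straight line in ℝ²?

Yes

AB = (95, -95), AC = (152, -152).
det[AB; AC] = (95)(-152) − (-95)(152) = 0.
The determinant is zero, so the points are collinear.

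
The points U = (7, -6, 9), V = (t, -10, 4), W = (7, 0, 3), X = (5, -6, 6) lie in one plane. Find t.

1

Coplanarity ⇔ det[UV; UW; UX] = 0.
Expanding, this is linear in t: (-18)t + (18) = 0.
So t = 1.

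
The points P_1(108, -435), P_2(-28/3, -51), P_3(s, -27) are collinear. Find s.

The three points are collinear iff det[P_1P_2; P_1P_3] = 0.
This determinant is linear in s: (-384)s + (-6400) = 0, so s = -50/3.

-50/3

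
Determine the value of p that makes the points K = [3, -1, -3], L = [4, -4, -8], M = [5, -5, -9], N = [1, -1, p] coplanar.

Normal to plane KLM: n = (-2, -4, 2); plane equation n·P = -8.
Requiring n·N = -8: (2)p + (2) = -8.
So p = -5.

-5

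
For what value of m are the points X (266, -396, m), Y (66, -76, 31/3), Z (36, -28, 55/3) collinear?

Direction YZ = (-30, 48, 8). From the x-coordinate of X, the parameter along the line is τ = (266 − 66)/(-30) = -20/3.
Then m = 31/3 + (-20/3)·(8) = -43.

-43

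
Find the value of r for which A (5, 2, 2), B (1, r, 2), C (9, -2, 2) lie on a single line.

Direction AC = (4, -4, 0). From the x-coordinate of B, the parameter along the line is τ = (1 − 5)/4 = -1.
Then r = 2 + (-1)·(-4) = 6.

6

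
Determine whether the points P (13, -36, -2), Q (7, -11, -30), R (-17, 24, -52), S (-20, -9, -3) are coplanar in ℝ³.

With P as base: PQ = (-6, 25, -28), PR = (-30, 60, -50), PS = (-33, 27, -1).
PR × PS = (1290, 1620, 1170).
PQ · (PR × PS) = 0.
The scalar triple product vanishes, so the four points are coplanar.

Yes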